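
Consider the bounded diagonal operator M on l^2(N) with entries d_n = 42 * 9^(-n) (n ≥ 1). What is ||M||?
||M|| = 14/3 (attained at n = 1)

For M diagonal, ||M|| = sup_n |d_n|. The sequence d_n = 42 * 9^(-n) is positive and strictly decreasing (ratio 9^(-1) < 1), so the supremum is d_1 = 42/9 = 14/3. Hence ||M|| = 14/3.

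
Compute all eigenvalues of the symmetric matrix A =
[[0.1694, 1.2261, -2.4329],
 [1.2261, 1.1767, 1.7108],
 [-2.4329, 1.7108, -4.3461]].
sigma(A) ≈ {-6, 1, 2}

A is real symmetric, so its spectrum consists of real eigenvalues. Expanding the characteristic polynomial of the displayed matrix gives
  det(λ I - A) = p(λ) = λ^3 + (3)λ^2 + (-16)λ + (12).
Solving p(λ) = 0 yields eigenvalues ≈ -6, 1, 2. (A is shown rounded to 4 decimals, so these recover the underlying integer eigenvalues to within that precision.)
Verification: the trace of A = -3 equals the sum of eigenvalues -3, and det(A) ≈ -12.0000 matches the eigenvalue product -12.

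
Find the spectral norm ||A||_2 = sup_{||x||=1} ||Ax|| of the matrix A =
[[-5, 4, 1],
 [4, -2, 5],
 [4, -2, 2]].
||A||_2 ≈ 9.5025 (= sqrt(largest eigenvalue of A^T A))

||A||_2 = sigma_max(A) = sqrt(lambda_max(A^T A)). Form the symmetric matrix M = A^T A =
[[57, -36, 23],
 [-36, 24, -10],
 [23, -10, 30]].
Its characteristic polynomial (trace, sum of principal 2x2 minors, determinant of M give the coefficients) is
  p(λ) = det(λ I - M) = λ^3 - 111λ^2 + 1873λ - 324.
No integer candidate from the rational root theorem (±divisors of 324) is a root, so the roots are irrational. The cubic discriminant is Δ = 16377961109 > 0, so there are three distinct real roots. p(0) = -324 and p(1) = 1439 have opposite signs, so a root lies in (0, 1); Newton's method refines it to λ ≈ 0.1748. p(20) = 736 and p(21) = -681 have opposite signs, so a root lies in (20, 21); Newton's method refines it to λ ≈ 20.5281. p(90) = -1854 and p(91) = 4499 have opposite signs, so a root lies in (90, 91); Newton's method refines it to λ ≈ 90.2971. Check (Vieta): the three roots sum to 111, matching tr M = 111.
So the eigenvalues of A^T A are ≈ 0.1748, 20.5281, 90.2971 (all ≥ 0, as they must be for A^T A). The largest is λ_max ≈ 90.2971, hence ||A||_2 = sqrt(λ_max) ≈ 9.5025.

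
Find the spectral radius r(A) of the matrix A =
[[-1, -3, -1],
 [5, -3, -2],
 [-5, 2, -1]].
r(A) ≈ 3.8885

The eigenvalues of A are the roots of its characteristic polynomial. With M = A (coefficients from the trace, the sum of principal 2x2 minors, and det A):
  p(λ) = det(λ I - M) = λ^3 + 5λ^2 + 21λ + 47.
No integer candidate from the rational root theorem (±divisors of 47) is a root, so the roots are irrational. The cubic discriminant is Δ = -20332 < 0, so there is one real root and a complex-conjugate pair. p(-4) = -21 and p(-3) = 2 have opposite signs, so a root lies in (-4, -3); Newton's method refines it to λ ≈ -3.1084. Dividing out (λ - (-3.1084)) leaves approximately λ^2 + 1.8916λ + 15.1202. For λ^2 + 1.8916λ + 15.1202 the discriminant is -56.9027. It is negative, so the remaining roots are the complex-conjugate pair λ ≈ -0.9458 ± 3.7717i. Their product equals the constant term, so |λ|^2 ≈ 15.1202 and |λ| ≈ 3.8885.
Thus the eigenvalues (to 4 decimals) are -3.1084 (modulus 3.1084); -0.9458 ± 3.7717i (modulus 3.8885). The spectral radius is the largest modulus: r(A) ≈ 3.8885. (Cross-check: r(A) ≤ ||A||_2 ≈ 7.979; equality holds whenever A is normal, though it can also hold for some non-normal A.)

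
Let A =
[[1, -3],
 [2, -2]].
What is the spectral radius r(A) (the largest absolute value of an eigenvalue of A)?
r(A) = 2

The eigenvalues of A are the roots of its characteristic polynomial. With M = A (coefficients from the trace and determinant):
  p(λ) = det(λ I - M) = λ^2 + λ + 4.
For λ^2 + λ + 4 the discriminant is -15. It is negative, so the roots are the complex-conjugate pair λ = -1/2 ± (sqrt(15)/2) i ≈ -0.5 ± 1.9365i. For a conjugate pair the product of the roots equals the constant term, so |λ|^2 = 4 and |λ| = sqrt(4) = 2.
Thus the eigenvalues (to 4 decimals) are -0.5 ± 1.9365i (modulus 2). The spectral radius is the largest modulus: r(A) = 2. (Cross-check: r(A) ≤ ||A||_2 ≈ 4.1306; equality holds whenever A is normal, though it can also hold for some non-normal A.)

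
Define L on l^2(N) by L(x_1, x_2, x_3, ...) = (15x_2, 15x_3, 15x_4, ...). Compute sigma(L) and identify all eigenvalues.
sigma(L) = closed disk {z in C : |z| ≤ 15}; sigma_p(L) = open disk {z in C : |z| < 15}

Note L = 15·V where V is the unit left shift (V x)_k = x_{k+1}; so sigma(L) = 15·sigma(V) and ||L|| = 15||V||. ||L x||^2 = 225sum_{k≥2} |x_k|^2 ≤ 225||x||^2, with equality on {x : x_1 = 0}, so ||L|| = 15. For any lambda with |lambda| < 15, set r = lambda/15 (|r| < 1); the vector x = (1, r, r^2, ...) is in l^2 and satisfies L x = 15(r, r^2, ...) = lambda x, so lambda is an eigenvalue. On the boundary |lambda| = 15 the geometric series diverges, so no l^2 eigenvector exists, but these lambda lie in the approximate point spectrum. Hence sigma(L) is the closed disk of radius 15 and sigma_p(L) is the open disk.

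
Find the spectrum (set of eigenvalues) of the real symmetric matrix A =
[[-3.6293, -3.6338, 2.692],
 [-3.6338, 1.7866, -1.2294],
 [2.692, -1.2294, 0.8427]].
sigma(A) ≈ {-6, 0, 5}

A is real symmetric, so its spectrum consists of real eigenvalues. Expanding the characteristic polynomial of the displayed matrix gives
  det(λ I - A) = p(λ) = λ^3 + (1)λ^2 + (-30)λ + (0).
Solving p(λ) = 0 yields eigenvalues ≈ -6, 0, 5. (A is shown rounded to 4 decimals, so these recover the underlying integer eigenvalues to within that precision.)
Verification: the trace of A = -1 equals the sum of eigenvalues -1, and det(A) ≈ -0.0010 matches the eigenvalue product 0.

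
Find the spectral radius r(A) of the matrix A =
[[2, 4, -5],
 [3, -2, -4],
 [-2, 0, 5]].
r(A) ≈ 7.8559

The eigenvalues of A are the roots of its characteristic polynomial. With M = A (coefficients from the trace, the sum of principal 2x2 minors, and det A):
  p(λ) = det(λ I - M) = λ^3 - 5λ^2 - 26λ + 28.
No integer candidate from the rational root theorem (±divisors of 28) is a root, so the roots are irrational. The cubic discriminant is Δ = 145556 > 0, so there are three distinct real roots. p(-4) = -12 and p(-3) = 34 have opposite signs, so a root lies in (-4, -3); Newton's method refines it to λ ≈ -3.7951. p(0) = 28 and p(1) = -2 have opposite signs, so a root lies in (0, 1); Newton's method refines it to λ ≈ 0.9392. p(7) = -56 and p(8) = 12 have opposite signs, so a root lies in (7, 8); Newton's method refines it to λ ≈ 7.8559. Check (Vieta): the three roots sum to 5, matching tr M = 5.
Thus the eigenvalues (to 4 decimals) are -3.7951 (modulus 3.7951); 0.9392 (modulus 0.9392); 7.8559 (modulus 7.8559). The spectral radius is the largest modulus: r(A) ≈ 7.8559. (Cross-check: r(A) ≤ ||A||_2 ≈ 9.1612; equality holds whenever A is normal, though it can also hold for some non-normal A.)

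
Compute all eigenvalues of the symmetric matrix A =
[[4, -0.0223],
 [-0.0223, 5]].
sigma(A) ≈ {4, 5}

A is real symmetric, so its spectrum consists of real eigenvalues. Expanding the characteristic polynomial of the displayed matrix gives
  det(λ I - A) = p(λ) = λ^2 + (-9)λ + (20).
Solving p(λ) = 0 yields eigenvalues ≈ 4, 5. (A is shown rounded to 4 decimals, so these recover the underlying integer eigenvalues to within that precision.)
Verification: the trace of A = 9 equals the sum of eigenvalues 9, and det(A) ≈ 20.0000 matches the eigenvalue product 20.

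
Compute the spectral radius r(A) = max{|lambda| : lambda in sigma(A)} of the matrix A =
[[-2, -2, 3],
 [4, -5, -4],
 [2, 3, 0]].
r(A) ≈ 6.1075

The eigenvalues of A are the roots of its characteristic polynomial. With M = A (coefficients from the trace, the sum of principal 2x2 minors, and det A):
  p(λ) = det(λ I - M) = λ^3 + 7λ^2 + 24λ - 58.
No integer candidate from the rational root theorem (±divisors of 58) is a root, so the roots are irrational. The cubic discriminant is Δ = -213716 < 0, so there is one real root and a complex-conjugate pair. p(1) = -26 and p(2) = 26 have opposite signs, so a root lies in (1, 2); Newton's method refines it to λ ≈ 1.5549. Dividing out (λ - (1.5549)) leaves approximately λ^2 + 8.5549λ + 37.3018. For λ^2 + 8.5549λ + 37.3018 the discriminant is -76.0213. It is negative, so the remaining roots are the complex-conjugate pair λ ≈ -4.2774 ± 4.3595i. Their product equals the constant term, so |λ|^2 ≈ 37.3018 and |λ| ≈ 6.1075.
Thus the eigenvalues (to 4 decimals) are 1.5549 (modulus 1.5549); -4.2774 ± 4.3595i (modulus 6.1075). The spectral radius is the largest modulus: r(A) ≈ 6.1075. (Cross-check: r(A) ≤ ||A||_2 ≈ 7.7346; equality holds whenever A is normal, though it can also hold for some non-normal A.)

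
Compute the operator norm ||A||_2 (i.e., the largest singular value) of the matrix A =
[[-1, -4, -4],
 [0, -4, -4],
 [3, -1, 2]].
||A||_2 ≈ 8.1044 (= sqrt(largest eigenvalue of A^T A))

||A||_2 = sigma_max(A) = sqrt(lambda_max(A^T A)). Form the symmetric matrix M = A^T A =
[[10, 1, 10],
 [1, 33, 30],
 [10, 30, 36]].
Its characteristic polynomial (trace, sum of principal 2x2 minors, determinant of M give the coefficients) is
  p(λ) = det(λ I - M) = λ^3 - 79λ^2 + 877λ - 144.
No integer candidate from the rational root theorem (±divisors of 144) is a root, so the roots are irrational. The cubic discriminant is Δ = 1997060757 > 0, so there are three distinct real roots. p(0) = -144 and p(1) = 655 have opposite signs, so a root lies in (0, 1); Newton's method refines it to λ ≈ 0.1667. p(13) = 103 and p(14) = -606 have opposite signs, so a root lies in (13, 14); Newton's method refines it to λ ≈ 13.1524. p(65) = -2289 and p(66) = 1110 have opposite signs, so a root lies in (65, 66); Newton's method refines it to λ ≈ 65.681. Check (Vieta): the three roots sum to 79, matching tr M = 79.
So the eigenvalues of A^T A are ≈ 0.1667, 13.1524, 65.681 (all ≥ 0, as they must be for A^T A). The largest is λ_max ≈ 65.681, hence ||A||_2 = sqrt(λ_max) ≈ 8.1044.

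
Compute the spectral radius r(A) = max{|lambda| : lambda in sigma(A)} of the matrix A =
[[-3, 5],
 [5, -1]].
r(A) = (4 + sqrt(104))/2 ≈ 7.099

The eigenvalues of A are the roots of its characteristic polynomial. With M = A (coefficients from the trace and determinant):
  p(λ) = det(λ I - M) = λ^2 + 4λ - 22.
For λ^2 + 4λ - 22 the discriminant is 104. It is nonnegative but not a perfect square, so the roots are real and irrational: λ = (-4 ± sqrt(104))/2 ≈ 3.099, -7.099.
Thus the eigenvalues (to 4 decimals) are 3.099 (modulus 3.099); -7.099 (modulus 7.099). The spectral radius is the largest modulus: r(A) = (4 + sqrt(104))/2 ≈ 7.099. (Cross-check: r(A) ≤ ||A||_2 ≈ 7.099; equality holds whenever A is normal, though it can also hold for some non-normal A.)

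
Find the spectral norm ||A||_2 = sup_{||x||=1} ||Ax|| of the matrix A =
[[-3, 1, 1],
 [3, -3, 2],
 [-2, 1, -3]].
||A||_2 ≈ 6.132 (= sqrt(largest eigenvalue of A^T A))

||A||_2 = sigma_max(A) = sqrt(lambda_max(A^T A)). Form the symmetric matrix M = A^T A =
[[22, -14, 9],
 [-14, 11, -8],
 [9, -8, 14]].
Its characteristic polynomial (trace, sum of principal 2x2 minors, determinant of M give the coefficients) is
  p(λ) = det(λ I - M) = λ^3 - 47λ^2 + 363λ - 361.
No integer candidate from the rational root theorem (±divisors of 361) is a root, so the roots are irrational. The cubic discriminant is Δ = 57172432 > 0, so there are three distinct real roots. p(1) = -44 and p(2) = 185 have opposite signs, so a root lies in (1, 2); Newton's method refines it to λ ≈ 1.1662. p(8) = 47 and p(9) = -172 have opposite signs, so a root lies in (8, 9); Newton's method refines it to λ ≈ 8.2323. p(37) = -620 and p(38) = 437 have opposite signs, so a root lies in (37, 38); Newton's method refines it to λ ≈ 37.6014. Check (Vieta): the three roots sum to 47, matching tr M = 47.
So the eigenvalues of A^T A are ≈ 1.1662, 8.2323, 37.6014 (all ≥ 0, as they must be for A^T A). The largest is λ_max ≈ 37.6014, hence ||A||_2 = sqrt(λ_max) ≈ 6.132.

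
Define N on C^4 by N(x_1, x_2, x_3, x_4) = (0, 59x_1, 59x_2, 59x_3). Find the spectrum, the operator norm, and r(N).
sigma(N) = {0}; ||N|| = 59; r(N) = 0. (N is nilpotent with N^4 = 0.)

On C^4, N is a strictly lower-triangular matrix with 59 on the subdiagonal and zeros elsewhere, so its characteristic polynomial is lambda^4 and every eigenvalue is 0: sigma(N) = {0}. For the operator norm, N e_i = 59e_{i+1} for i = 1, ..., 3 and N e_4 = 0, so the singular values of N are 59 (with multiplicity 3) and 0; hence ||N|| = 59. The spectral radius r(N) = max|lambda| = 0. Note ||N|| > r(N) — characteristic of non-normal nilpotent operators. Indeed N^4 = 0.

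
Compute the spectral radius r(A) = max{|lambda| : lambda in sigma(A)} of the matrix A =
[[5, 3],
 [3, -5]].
r(A) = sqrt(136)/2 ≈ 5.831

The eigenvalues of A are the roots of its characteristic polynomial. With M = A (coefficients from the trace and determinant):
  p(λ) = det(λ I - M) = λ^2 - 34.
For λ^2 - 34 the discriminant is 136. It is nonnegative but not a perfect square, so the roots are real and irrational: λ = ± sqrt(136)/2 ≈ 5.831, -5.831.
Thus the eigenvalues (to 4 decimals) are 5.831 (modulus 5.831); -5.831 (modulus 5.831). The spectral radius is the largest modulus: r(A) = sqrt(136)/2 ≈ 5.831. (Cross-check: r(A) ≤ ||A||_2 ≈ 5.831; equality holds whenever A is normal, though it can also hold for some non-normal A.)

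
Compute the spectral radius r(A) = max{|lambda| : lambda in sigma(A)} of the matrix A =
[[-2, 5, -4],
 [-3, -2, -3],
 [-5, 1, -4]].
r(A) ≈ 5.6107

The eigenvalues of A are the roots of its characteristic polynomial. With M = A (coefficients from the trace, the sum of principal 2x2 minors, and det A):
  p(λ) = det(λ I - M) = λ^3 + 8λ^2 + 18λ - 45.
No integer candidate from the rational root theorem (±divisors of 45) is a root, so the roots are irrational. The cubic discriminant is Δ = -81747 < 0, so there is one real root and a complex-conjugate pair. p(1) = -18 and p(2) = 31 have opposite signs, so a root lies in (1, 2); Newton's method refines it to λ ≈ 1.4295. Dividing out (λ - (1.4295)) leaves approximately λ^2 + 9.4295λ + 31.4795. For λ^2 + 9.4295λ + 31.4795 the discriminant is -37.0025. It is negative, so the remaining roots are the complex-conjugate pair λ ≈ -4.7148 ± 3.0415i. Their product equals the constant term, so |λ|^2 ≈ 31.4795 and |λ| ≈ 5.6107.
Thus the eigenvalues (to 4 decimals) are 1.4295 (modulus 1.4295); -4.7148 ± 3.0415i (modulus 5.6107). The spectral radius is the largest modulus: r(A) ≈ 5.6107. (Cross-check: r(A) ≤ ||A||_2 ≈ 9.1374; equality holds whenever A is normal, though it can also hold for some non-normal A.)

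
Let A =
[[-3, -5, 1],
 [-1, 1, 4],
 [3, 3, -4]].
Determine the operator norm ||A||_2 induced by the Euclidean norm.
||A||_2 ≈ 8.1214 (= sqrt(largest eigenvalue of A^T A))

||A||_2 = sigma_max(A) = sqrt(lambda_max(A^T A)). Form the symmetric matrix M = A^T A =
[[19, 23, -19],
 [23, 35, -13],
 [-19, -13, 33]].
Its characteristic polynomial (trace, sum of principal 2x2 minors, determinant of M give the coefficients) is
  p(λ) = det(λ I - M) = λ^3 - 87λ^2 + 1388λ - 4.
No integer candidate from the rational root theorem (±divisors of 4) is a root, so the roots are irrational. The cubic discriminant is Δ = 3883997200 > 0, so there are three distinct real roots. p(0) = -4 and p(1) = 1298 have opposite signs, so a root lies in (0, 1); Newton's method refines it to λ ≈ 0.0029. p(21) = 38 and p(22) = -928 have opposite signs, so a root lies in (21, 22); Newton's method refines it to λ ≈ 21.0403. p(65) = -2734 and p(66) = 128 have opposite signs, so a root lies in (65, 66); Newton's method refines it to λ ≈ 65.9569. Check (Vieta): the three roots sum to 87, matching tr M = 87.
So the eigenvalues of A^T A are ≈ 0.0029, 21.0403, 65.9569 (all ≥ 0, as they must be for A^T A). The largest is λ_max ≈ 65.9569, hence ||A||_2 = sqrt(λ_max) ≈ 8.1214.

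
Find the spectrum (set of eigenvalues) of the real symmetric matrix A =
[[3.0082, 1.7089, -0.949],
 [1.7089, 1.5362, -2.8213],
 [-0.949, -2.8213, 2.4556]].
sigma(A) ≈ {-1, 2, 6}

A is real symmetric, so its spectrum consists of real eigenvalues. Expanding the characteristic polynomial of the displayed matrix gives
  det(λ I - A) = p(λ) = λ^3 + (-7)λ^2 + (4)λ + (12).
Solving p(λ) = 0 yields eigenvalues ≈ -1, 2, 6. (A is shown rounded to 4 decimals, so these recover the underlying integer eigenvalues to within that precision.)
Verification: the trace of A = 7 equals the sum of eigenvalues 7, and det(A) ≈ -12.0005 matches the eigenvalue product -12.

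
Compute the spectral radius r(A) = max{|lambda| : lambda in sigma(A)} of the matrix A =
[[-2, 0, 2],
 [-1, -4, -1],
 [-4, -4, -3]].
r(A) = 4

The eigenvalues of A are the roots of its characteristic polynomial. With M = A (coefficients from the trace, the sum of principal 2x2 minors, and det A):
  p(λ) = det(λ I - M) = λ^3 + 9λ^2 + 30λ + 40.
By the rational root theorem any rational root is an integer divisor of 40. Testing λ = -4: p(-4) = -64 + 144 - 120 + 40 = 0, so λ = -4 is a root. Dividing out (λ + 4) leaves p(λ) = (λ + 4)(λ^2 + 5λ + 10). For λ^2 + 5λ + 10 the discriminant is -15. It is negative, so the roots are the complex-conjugate pair λ = -5/2 ± (sqrt(15)/2) i ≈ -2.5 ± 1.9365i. For a conjugate pair the product of the roots equals the constant term, so |λ|^2 = 10 and |λ| = sqrt(10) ≈ 3.1623.
Thus the eigenvalues (to 4 decimals) are -2.5 ± 1.9365i (modulus 3.1623); -4 (modulus 4). The spectral radius is the largest modulus: r(A) = 4. (Cross-check: r(A) ≤ ||A||_2 ≈ 7.4348; equality holds whenever A is normal, though it can also hold for some non-normal A.)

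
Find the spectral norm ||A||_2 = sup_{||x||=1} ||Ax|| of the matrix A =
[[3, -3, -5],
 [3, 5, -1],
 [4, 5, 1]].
||A||_2 = sqrt(76) ≈ 8.7178 (= sqrt(largest eigenvalue of A^T A))

||A||_2 = sigma_max(A) = sqrt(lambda_max(A^T A)). Form the symmetric matrix M = A^T A =
[[34, 26, -14],
 [26, 59, 15],
 [-14, 15, 27]].
Its characteristic polynomial (trace, sum of principal 2x2 minors, determinant of M give the coefficients) is
  p(λ) = det(λ I - M) = λ^3 - 120λ^2 + 3420λ - 5776.
By the rational root theorem any rational root is an integer divisor of 5776. Testing λ = 76: p(76) = 438976 - 693120 + 259920 - 5776 = 0, so λ = 76 is a root. Dividing out (λ - 76) leaves p(λ) = (λ - 76)(λ^2 - 44λ + 76). For λ^2 - 44λ + 76 the discriminant is 1632. It is nonnegative but not a perfect square, so the roots are real and irrational: λ = (44 ± sqrt(1632))/2 ≈ 42.199, 1.801.
So the eigenvalues of A^T A are ≈ 1.801, 42.199, 76 (all ≥ 0, as they must be for A^T A). The largest is λ_max = 76, hence ||A||_2 = sqrt(λ_max) = sqrt(76) ≈ 8.7178.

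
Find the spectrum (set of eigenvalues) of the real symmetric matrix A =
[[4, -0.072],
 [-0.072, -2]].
sigma(A) ≈ {-2, 4}

A is real symmetric, so its spectrum consists of real eigenvalues. Expanding the characteristic polynomial of the displayed matrix gives
  det(λ I - A) = p(λ) = λ^2 + (-2)λ + (-8).
Solving p(λ) = 0 yields eigenvalues ≈ -2, 4. (A is shown rounded to 4 decimals, so these recover the underlying integer eigenvalues to within that precision.)
Verification: the trace of A = 2 equals the sum of eigenvalues 2, and det(A) ≈ -7.9998 matches the eigenvalue product -8.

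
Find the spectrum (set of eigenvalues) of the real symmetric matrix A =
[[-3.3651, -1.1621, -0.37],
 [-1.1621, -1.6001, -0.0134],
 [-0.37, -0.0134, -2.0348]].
sigma(A) ≈ {-4, -2, -1}

A is real symmetric, so its spectrum consists of real eigenvalues. Expanding the characteristic polynomial of the displayed matrix gives
  det(λ I - A) = p(λ) = λ^3 + (7)λ^2 + (14)λ + (8).
Solving p(λ) = 0 yields eigenvalues ≈ -4, -2, -1. (A is shown rounded to 4 decimals, so these recover the underlying integer eigenvalues to within that precision.)
Verification: the trace of A = -7 equals the sum of eigenvalues -7, and det(A) ≈ -8.0003 matches the eigenvalue product -8.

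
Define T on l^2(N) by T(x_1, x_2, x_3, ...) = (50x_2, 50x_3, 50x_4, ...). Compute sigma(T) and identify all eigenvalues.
sigma(T) = closed disk {z in C : |z| ≤ 50}; sigma_p(T) = open disk {z in C : |z| < 50}

Note T = 50·V where V is the unit left shift (V x)_k = x_{k+1}; so sigma(T) = 50·sigma(V) and ||T|| = 50||V||. ||T x||^2 = 2500sum_{k≥2} |x_k|^2 ≤ 2500||x||^2, with equality on {x : x_1 = 0}, so ||T|| = 50. For any lambda with |lambda| < 50, set r = lambda/50 (|r| < 1); the vector x = (1, r, r^2, ...) is in l^2 and satisfies T x = 50(r, r^2, ...) = lambda x, so lambda is an eigenvalue. On the boundary |lambda| = 50 the geometric series diverges, so no l^2 eigenvector exists, but these lambda lie in the approximate point spectrum. Hence sigma(T) is the closed disk of radius 50 and sigma_p(T) is the open disk.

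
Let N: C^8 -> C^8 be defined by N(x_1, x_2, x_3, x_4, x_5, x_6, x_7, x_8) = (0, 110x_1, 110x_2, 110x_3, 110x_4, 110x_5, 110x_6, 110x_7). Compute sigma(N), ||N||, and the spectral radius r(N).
sigma(N) = {0}; ||N|| = 110; r(N) = 0. (N is nilpotent with N^8 = 0.)

On C^8, N is a strictly lower-triangular matrix with 110 on the subdiagonal and zeros elsewhere, so its characteristic polynomial is lambda^8 and every eigenvalue is 0: sigma(N) = {0}. For the operator norm, N e_i = 110e_{i+1} for i = 1, ..., 7 and N e_8 = 0, so the singular values of N are 110 (with multiplicity 7) and 0; hence ||N|| = 110. The spectral radius r(N) = max|lambda| = 0. Note ||N|| > r(N) — characteristic of non-normal nilpotent operators. Indeed N^8 = 0.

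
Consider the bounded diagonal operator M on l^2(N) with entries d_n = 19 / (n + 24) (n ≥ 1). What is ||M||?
||M|| = 19/25 (attained at n = 1)

For M diagonal, ||M|| = sup_n |d_n| = sup_n 19/(n + 24). This is positive and strictly decreasing in n, so the supremum is attained at n = 1: d_1 = 19/(1 + 24) = 19/25. Hence ||M|| = 19/25.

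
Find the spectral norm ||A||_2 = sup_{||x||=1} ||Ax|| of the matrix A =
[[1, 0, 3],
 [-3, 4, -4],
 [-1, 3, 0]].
||A||_2 = sqrt((52 + sqrt(2700))/2) ≈ 7.2098 (= sqrt(largest eigenvalue of A^T A))

||A||_2 = sigma_max(A) = sqrt(lambda_max(A^T A)). Form the symmetric matrix M = A^T A =
[[11, -15, 15],
 [-15, 25, -16],
 [15, -16, 25]].
Its characteristic polynomial (trace, sum of principal 2x2 minors, determinant of M give the coefficients) is
  p(λ) = det(λ I - M) = λ^3 - 61λ^2 + 469λ - 9.
By the rational root theorem any rational root is an integer divisor of 9. Testing λ = 9: p(9) = 729 - 4941 + 4221 - 9 = 0, so λ = 9 is a root. Dividing out (λ - 9) leaves p(λ) = (λ - 9)(λ^2 - 52λ + 1). For λ^2 - 52λ + 1 the discriminant is 2700. It is nonnegative but not a perfect square, so the roots are real and irrational: λ = (52 ± sqrt(2700))/2 ≈ 51.9808, 0.0192.
So the eigenvalues of A^T A are ≈ 0.0192, 9, 51.9808 (all ≥ 0, as they must be for A^T A). The largest is λ_max = (52 + sqrt(2700))/2 ≈ 51.9808, hence ||A||_2 = sqrt(λ_max) = sqrt((52 + sqrt(2700))/2) ≈ 7.2098.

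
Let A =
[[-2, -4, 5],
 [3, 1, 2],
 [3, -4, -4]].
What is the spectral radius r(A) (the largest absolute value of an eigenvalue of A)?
r(A) ≈ 7.0936

The eigenvalues of A are the roots of its characteristic polynomial. With M = A (coefficients from the trace, the sum of principal 2x2 minors, and det A):
  p(λ) = det(λ I - M) = λ^3 + 5λ^2 + 7λ + 155.
No integer candidate from the rational root theorem (±divisors of 155) is a root, so the roots are irrational. The cubic discriminant is Δ = -628672 < 0, so there is one real root and a complex-conjugate pair. p(-8) = -93 and p(-7) = 8 have opposite signs, so a root lies in (-8, -7); Newton's method refines it to λ ≈ -7.0936. Dividing out (λ - (-7.0936)) leaves approximately λ^2 - 2.0936λ + 21.8508. For λ^2 - 2.0936λ + 21.8508 the discriminant is -83.0202. It is negative, so the remaining roots are the complex-conjugate pair λ ≈ 1.0468 ± 4.5558i. Their product equals the constant term, so |λ|^2 ≈ 21.8508 and |λ| ≈ 4.6745.
Thus the eigenvalues (to 4 decimals) are -7.0936 (modulus 7.0936); 1.0468 ± 4.5558i (modulus 4.6745). The spectral radius is the largest modulus: r(A) ≈ 7.0936. (Cross-check: r(A) ≤ ||A||_2 ≈ 7.3; equality holds whenever A is normal, though it can also hold for some non-normal A.)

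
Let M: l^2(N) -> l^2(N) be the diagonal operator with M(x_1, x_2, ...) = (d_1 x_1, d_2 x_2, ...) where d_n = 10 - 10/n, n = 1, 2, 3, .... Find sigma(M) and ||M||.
sigma(M) = {10 - 10/n : n ≥ 1} ∪ {10}; ||M|| = 10

A bounded diagonal operator on l^2 with diagonal entries d_n has spectrum equal to the closure of {d_n : n ≥ 1}: every d_n is an eigenvalue (with eigenvector e_n), so {d_n} ⊂ sigma(M); the spectrum is closed, so its closure is too; and for lambda not in the closure, (M - lambda I) has bounded inverse (the diagonal entries 1/(d_n - lambda) are bounded). For our sequence d_n = 10 - 10/n, n = 1, 2, 3, ...:
  - {d_n} = {10 - 10/n : n ≥ 1}; the only limit point is 10
  - closure = {10 - 10/n : n ≥ 1} ∪ {10}
For the norm: a diagonal operator has ||M|| = sup_n |d_n|. Here d_n = 10 - 10/n increases monotonically from d_1 = 0 toward 10, with all terms in [0, 10); so sup_n |d_n| = 10 (the supremum is the limit, not attained). So ||M|| = 10.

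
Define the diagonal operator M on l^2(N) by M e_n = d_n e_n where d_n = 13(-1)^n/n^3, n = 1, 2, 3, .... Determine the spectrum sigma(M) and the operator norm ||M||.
sigma(M) = {13(-1)^n/n^3 : n ≥ 1} ∪ {0}; ||M|| = 13

A bounded diagonal operator on l^2 with diagonal entries d_n has spectrum equal to the closure of {d_n : n ≥ 1}: every d_n is an eigenvalue (with eigenvector e_n), so {d_n} ⊂ sigma(M); the spectrum is closed, so its closure is too; and for lambda not in the closure, (M - lambda I) has bounded inverse (the diagonal entries 1/(d_n - lambda) are bounded). For our sequence d_n = 13(-1)^n/n^3, n = 1, 2, 3, ...:
  - {d_n} = {13(-1)^n/n^3 : n ≥ 1}; the only limit point is 0
  - closure = {13(-1)^n/n^3 : n ≥ 1} ∪ {0}
For the norm: a diagonal operator has ||M|| = sup_n |d_n|. Here |d_n| = 13/n^3 is decreasing, so sup_n |d_n| = |d_1| = 13. So ||M|| = 13.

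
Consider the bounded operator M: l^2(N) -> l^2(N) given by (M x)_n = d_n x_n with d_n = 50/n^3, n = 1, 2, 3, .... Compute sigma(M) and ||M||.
sigma(M) = {50/n^3 : n ≥ 1} ∪ {0}; ||M|| = 50

A bounded diagonal operator on l^2 with diagonal entries d_n has spectrum equal to the closure of {d_n : n ≥ 1}: every d_n is an eigenvalue (with eigenvector e_n), so {d_n} ⊂ sigma(M); the spectrum is closed, so its closure is too; and for lambda not in the closure, (M - lambda I) has bounded inverse (the diagonal entries 1/(d_n - lambda) are bounded). For our sequence d_n = 50/n^3, n = 1, 2, 3, ...:
  - {d_n} = {50/n^3 : n ≥ 1}; the only limit point is 0
  - closure = {50/n^3 : n ≥ 1} ∪ {0}
For the norm: a diagonal operator has ||M|| = sup_n |d_n|. Here d_n = 50/n^3 is positive and decreasing, so sup_n |d_n| = d_1 = 50. So ||M|| = 50.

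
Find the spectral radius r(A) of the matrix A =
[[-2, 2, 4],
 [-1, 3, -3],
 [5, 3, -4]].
r(A) ≈ 7.436

The eigenvalues of A are the roots of its characteristic polynomial. With M = A (coefficients from the trace, the sum of principal 2x2 minors, and det A):
  p(λ) = det(λ I - M) = λ^3 + 3λ^2 - 19λ + 104.
No integer candidate from the rational root theorem (±divisors of 104) is a root, so the roots are irrational. The cubic discriminant is Δ = -379283 < 0, so there is one real root and a complex-conjugate pair. p(-8) = -64 and p(-7) = 41 have opposite signs, so a root lies in (-8, -7); Newton's method refines it to λ ≈ -7.436. Dividing out (λ - (-7.436)) leaves approximately λ^2 - 4.436λ + 13.986. For λ^2 - 4.436λ + 13.986 the discriminant is -36.2661. It is negative, so the remaining roots are the complex-conjugate pair λ ≈ 2.218 ± 3.0111i. Their product equals the constant term, so |λ|^2 ≈ 13.986 and |λ| ≈ 3.7398.
Thus the eigenvalues (to 4 decimals) are -7.436 (modulus 7.436); 2.218 ± 3.0111i (modulus 3.7398). The spectral radius is the largest modulus: r(A) ≈ 7.436. (Cross-check: r(A) ≤ ||A||_2 ≈ 8.1415; equality holds whenever A is normal, though it can also hold for some non-normal A.)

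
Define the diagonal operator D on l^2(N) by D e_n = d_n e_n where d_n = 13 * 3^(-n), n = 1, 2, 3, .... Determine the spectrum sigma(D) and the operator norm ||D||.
sigma(D) = {13 * 3^(-n) : n ≥ 1} ∪ {0}; ||D|| = 13/3

A bounded diagonal operator on l^2 with diagonal entries d_n has spectrum equal to the closure of {d_n : n ≥ 1}: every d_n is an eigenvalue (with eigenvector e_n), so {d_n} ⊂ sigma(D); the spectrum is closed, so its closure is too; and for lambda not in the closure, (D - lambda I) has bounded inverse (the diagonal entries 1/(d_n - lambda) are bounded). For our sequence d_n = 13 * 3^(-n), n = 1, 2, 3, ...:
  - {d_n} = {13 * 3^(-n) : n ≥ 1}; the only limit point is 0
  - closure = {13 * 3^(-n) : n ≥ 1} ∪ {0}
For the norm: a diagonal operator has ||D|| = sup_n |d_n|. Here d_n = 13 * 3^(-n) is positive and decreasing, so sup_n |d_n| = d_1 = 13/3. So ||D|| = 13/3.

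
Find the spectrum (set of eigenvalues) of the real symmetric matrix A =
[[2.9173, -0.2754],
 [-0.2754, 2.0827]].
sigma(A) ≈ {2, 3}

A is real symmetric, so its spectrum consists of real eigenvalues. Expanding the characteristic polynomial of the displayed matrix gives
  det(λ I - A) = p(λ) = λ^2 + (-5)λ + (6).
Solving p(λ) = 0 yields eigenvalues ≈ 2, 3. (A is shown rounded to 4 decimals, so these recover the underlying integer eigenvalues to within that precision.)
Verification: the trace of A = 5 equals the sum of eigenvalues 5, and det(A) ≈ 6.0000 matches the eigenvalue product 6.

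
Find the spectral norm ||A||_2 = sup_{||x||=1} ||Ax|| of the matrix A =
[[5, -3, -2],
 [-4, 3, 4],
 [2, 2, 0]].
||A||_2 ≈ 8.7629 (= sqrt(largest eigenvalue of A^T A))

||A||_2 = sigma_max(A) = sqrt(lambda_max(A^T A)). Form the symmetric matrix M = A^T A =
[[45, -23, -26],
 [-23, 22, 18],
 [-26, 18, 20]].
Its characteristic polynomial (trace, sum of principal 2x2 minors, determinant of M give the coefficients) is
  p(λ) = det(λ I - M) = λ^3 - 87λ^2 + 801λ - 1296.
No integer candidate from the rational root theorem (±divisors of 1296) is a root, so the roots are irrational. The cubic discriminant is Δ = 967217517 > 0, so there are three distinct real roots. p(2) = -34 and p(3) = 351 have opposite signs, so a root lies in (2, 3); Newton's method refines it to λ ≈ 2.0741. p(8) = 56 and p(9) = -405 have opposite signs, so a root lies in (8, 9); Newton's method refines it to λ ≈ 8.1374. p(76) = -3956 and p(77) = 1091 have opposite signs, so a root lies in (76, 77); Newton's method refines it to λ ≈ 76.7885. Check (Vieta): the three roots sum to 87, matching tr M = 87.
So the eigenvalues of A^T A are ≈ 2.0741, 8.1374, 76.7885 (all ≥ 0, as they must be for A^T A). The largest is λ_max ≈ 76.7885, hence ||A||_2 = sqrt(λ_max) ≈ 8.7629.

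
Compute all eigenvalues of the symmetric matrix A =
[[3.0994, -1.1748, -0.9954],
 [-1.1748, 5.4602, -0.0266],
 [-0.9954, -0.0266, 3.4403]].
sigma(A) ≈ {2, 4, 6}

A is real symmetric, so its spectrum consists of real eigenvalues. Expanding the characteristic polynomial of the displayed matrix gives
  det(λ I - A) = p(λ) = λ^3 + (-12)λ^2 + (44)λ + (-47.9987).
Solving p(λ) = 0 yields eigenvalues ≈ 2, 4, 6. (A is shown rounded to 4 decimals, so these recover the underlying integer eigenvalues to within that precision.)
Verification: the trace of A = 12 equals the sum of eigenvalues 12, and det(A) ≈ 47.9987 matches the eigenvalue product 48.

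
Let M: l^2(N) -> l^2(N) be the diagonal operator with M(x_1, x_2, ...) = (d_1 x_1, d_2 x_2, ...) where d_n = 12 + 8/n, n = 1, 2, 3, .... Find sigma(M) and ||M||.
sigma(M) = {12 + 8/n : n ≥ 1} ∪ {12}; ||M|| = 20

A bounded diagonal operator on l^2 with diagonal entries d_n has spectrum equal to the closure of {d_n : n ≥ 1}: every d_n is an eigenvalue (with eigenvector e_n), so {d_n} ⊂ sigma(M); the spectrum is closed, so its closure is too; and for lambda not in the closure, (M - lambda I) has bounded inverse (the diagonal entries 1/(d_n - lambda) are bounded). For our sequence d_n = 12 + 8/n, n = 1, 2, 3, ...:
  - {d_n} = {12 + 8/n : n ≥ 1}; the only limit point is 12
  - closure = {12 + 8/n : n ≥ 1} ∪ {12}
For the norm: a diagonal operator has ||M|| = sup_n |d_n|. Here d_n = 12 + 8/n is positive and decreasing, so sup_n |d_n| = d_1 = 12 + 8 = 20. So ||M|| = 20.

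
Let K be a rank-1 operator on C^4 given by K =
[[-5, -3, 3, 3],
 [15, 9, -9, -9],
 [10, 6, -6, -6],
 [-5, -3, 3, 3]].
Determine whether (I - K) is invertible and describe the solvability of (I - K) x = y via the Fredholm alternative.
(I - K) is singular (det(I - K) = 0, i.e. 1 ∈ sigma(K)). (I - K) x = y is solvable iff y ⊥ ker((I - K)^*) = span{(-5, -3, 3, 3)}, i.e. iff -5y_1 - 3y_2 + 3y_3 + 3y_4 = 0. When solvable, the solutions are x = y + c·(1, -3, -2, 1), c arbitrary (ker(I - K) = span{(1, -3, -2, 1)}, dimension 1).

K has rank 1, so it is an outer product K = u v^T: every row of K is a multiple of one row vector. Reading off the entries, u = (1, -3, -2, 1) and v = (-5, -3, 3, 3) (row i of K equals u_i·v^T). A rank-one matrix u v^T satisfies K u = u (v·u) and kills the (3)-dimensional subspace v^⊥, so its characteristic polynomial is lambda^3 (lambda - v·u) with v·u = tr K = 1. Hence the eigenvalues of I - K are 1 (multiplicity 3) and 1 - (1) = 0, so det(I - K) = 0. (Direct check: I - K =
[[6, 3, -3, -3],
 [-15, -8, 9, 9],
 [-10, -6, 7, 6],
 [5, 3, -3, -2]]
has determinant 0.) So 1 is an eigenvalue of K and (I - K) is not invertible. The finite-dimensional Fredholm alternative says: either (I - K) is invertible, or ker(I - K) ≠ {0} and then range(I - K) = ker((I - K)^*)^⊥, with dim ker(I - K) = dim ker((I - K)^*). We are in the second case, so we need both kernels. Kernel of I - K: (I - K) u = u - u (v·u) = u - u = 0, so ker(I - K) = span{u} = span{(1, -3, -2, 1)} (it is exactly 1-dimensional because rank(I - K) = 3). Kernel of the adjoint: K is real, so (I - K)^* = I - K^T = I - v u^T, and (I - v u^T) v = v - v (u·v) = 0; hence ker((I - K)^*) = span{v} = span{(-5, -3, 3, 3)}. Therefore (I - K) x = y is solvable iff <y, v> = 0, i.e. iff -5y_1 - 3y_2 + 3y_3 + 3y_4 = 0. When this holds, K y = u (v·y) = 0, so (I - K) y = y and x = y is a particular solution; the full solution set is the line x = y + c·u = y + c·(1, -3, -2, 1), c ∈ C.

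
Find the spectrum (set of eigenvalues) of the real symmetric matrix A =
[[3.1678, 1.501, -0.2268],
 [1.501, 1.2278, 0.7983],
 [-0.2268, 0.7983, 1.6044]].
sigma(A) ≈ {0, 2, 4}

A is real symmetric, so its spectrum consists of real eigenvalues. Expanding the characteristic polynomial of the displayed matrix gives
  det(λ I - A) = p(λ) = λ^3 + (-6)λ^2 + (8)λ + (0).
Solving p(λ) = 0 yields eigenvalues ≈ 0, 2, 4. (A is shown rounded to 4 decimals, so these recover the underlying integer eigenvalues to within that precision.)
Verification: the trace of A = 6 equals the sum of eigenvalues 6, and det(A) ≈ 0.0000 matches the eigenvalue product 0.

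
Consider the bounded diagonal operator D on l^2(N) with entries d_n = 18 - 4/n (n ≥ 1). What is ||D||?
||D|| = 18

For a diagonal operator on l^2 with entries d_n, ||D|| = sup_n |d_n|. Here d_1 = 14, d_2 = 16, ..., and d_n = 18 - 4/n increases monotonically toward 18. All terms lie in [14, 18), so |d_n| = d_n and the supremum is the limit 18, which is not attained by any individual d_n. Hence ||D|| = 18.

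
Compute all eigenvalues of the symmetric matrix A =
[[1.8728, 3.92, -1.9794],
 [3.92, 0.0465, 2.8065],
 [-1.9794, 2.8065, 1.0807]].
sigma(A) ≈ {-5, 3, 5}

A is real symmetric, so its spectrum consists of real eigenvalues. Expanding the characteristic polynomial of the displayed matrix gives
  det(λ I - A) = p(λ) = λ^3 + (-3)λ^2 + (-25)λ + (74.9982).
Solving p(λ) = 0 yields eigenvalues ≈ -5, 3, 5. (A is shown rounded to 4 decimals, so these recover the underlying integer eigenvalues to within that precision.)
Verification: the trace of A = 3 equals the sum of eigenvalues 3, and det(A) ≈ -74.9982 matches the eigenvalue product -75.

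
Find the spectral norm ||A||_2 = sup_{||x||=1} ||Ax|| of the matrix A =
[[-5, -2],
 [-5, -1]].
||A||_2 = sqrt((55 + sqrt(2925))/2) ≈ 7.3852 (= sqrt(largest eigenvalue of A^T A))

||A||_2 = sigma_max(A) = sqrt(lambda_max(A^T A)). Form the symmetric matrix M = A^T A =
[[50, 15],
 [15, 5]].
Its characteristic polynomial (trace, determinant of M give the coefficients) is
  p(λ) = det(λ I - M) = λ^2 - 55λ + 25.
For λ^2 - 55λ + 25 the discriminant is 2925. It is nonnegative but not a perfect square, so the roots are real and irrational: λ = (55 ± sqrt(2925))/2 ≈ 54.5416, 0.4584.
So the eigenvalues of A^T A are ≈ 0.4584, 54.5416 (all ≥ 0, as they must be for A^T A). The largest is λ_max = (55 + sqrt(2925))/2 ≈ 54.5416, hence ||A||_2 = sqrt(λ_max) = sqrt((55 + sqrt(2925))/2) ≈ 7.3852.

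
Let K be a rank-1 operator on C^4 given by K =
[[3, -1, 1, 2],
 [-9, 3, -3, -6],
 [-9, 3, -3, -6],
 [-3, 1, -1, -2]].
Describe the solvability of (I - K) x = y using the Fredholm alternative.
(I - K) is singular (det(I - K) = 0, i.e. 1 ∈ sigma(K)). (I - K) x = y is solvable iff y ⊥ ker((I - K)^*) = span{(3, -1, 1, 2)}, i.e. iff 3y_1 - y_2 + y_3 + 2y_4 = 0. When solvable, the solutions are x = y + c·(1, -3, -3, -1), c arbitrary (ker(I - K) = span{(1, -3, -3, -1)}, dimension 1).

K has rank 1, so it is an outer product K = u v^T: every row of K is a multiple of one row vector. Reading off the entries, u = (1, -3, -3, -1) and v = (3, -1, 1, 2) (row i of K equals u_i·v^T). A rank-one matrix u v^T satisfies K u = u (v·u) and kills the (3)-dimensional subspace v^⊥, so its characteristic polynomial is lambda^3 (lambda - v·u) with v·u = tr K = 1. Hence the eigenvalues of I - K are 1 (multiplicity 3) and 1 - (1) = 0, so det(I - K) = 0. (Direct check: I - K =
[[-2, 1, -1, -2],
 [9, -2, 3, 6],
 [9, -3, 4, 6],
 [3, -1, 1, 3]]
has determinant 0.) So 1 is an eigenvalue of K and (I - K) is not invertible. The finite-dimensional Fredholm alternative says: either (I - K) is invertible, or ker(I - K) ≠ {0} and then range(I - K) = ker((I - K)^*)^⊥, with dim ker(I - K) = dim ker((I - K)^*). We are in the second case, so we need both kernels. Kernel of I - K: (I - K) u = u - u (v·u) = u - u = 0, so ker(I - K) = span{u} = span{(1, -3, -3, -1)} (it is exactly 1-dimensional because rank(I - K) = 3). Kernel of the adjoint: K is real, so (I - K)^* = I - K^T = I - v u^T, and (I - v u^T) v = v - v (u·v) = 0; hence ker((I - K)^*) = span{v} = span{(3, -1, 1, 2)}. Therefore (I - K) x = y is solvable iff <y, v> = 0, i.e. iff 3y_1 - y_2 + y_3 + 2y_4 = 0. When this holds, K y = u (v·y) = 0, so (I - K) y = y and x = y is a particular solution; the full solution set is the line x = y + c·u = y + c·(1, -3, -3, -1), c ∈ C.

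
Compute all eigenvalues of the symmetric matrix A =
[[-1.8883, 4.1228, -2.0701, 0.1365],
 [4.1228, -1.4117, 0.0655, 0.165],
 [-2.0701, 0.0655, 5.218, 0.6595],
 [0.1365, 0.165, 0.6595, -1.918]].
sigma(A) ≈ {-6, -2, 2, 6}

A is real symmetric, so its spectrum consists of real eigenvalues. Expanding the characteristic polynomial of the displayed matrix gives
  det(λ I - A) = p(λ) = λ^4 + (0)λ^3 + (-40)λ^2 + (0)λ + (143.9988).
Solving p(λ) = 0 yields eigenvalues ≈ -6, -2, 2, 6. (A is shown rounded to 4 decimals, so these recover the underlying integer eigenvalues to within that precision.)
Verification: the trace of A = 0 equals the sum of eigenvalues 0, and det(A) ≈ 143.9988 matches the eigenvalue product 144.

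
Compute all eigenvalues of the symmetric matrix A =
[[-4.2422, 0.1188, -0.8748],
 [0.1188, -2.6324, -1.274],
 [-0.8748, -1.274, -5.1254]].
sigma(A) ≈ {-6, -4, -2}

A is real symmetric, so its spectrum consists of real eigenvalues. Expanding the characteristic polynomial of the displayed matrix gives
  det(λ I - A) = p(λ) = λ^3 + (12)λ^2 + (44)λ + (48).
Solving p(λ) = 0 yields eigenvalues ≈ -6, -4, -2. (A is shown rounded to 4 decimals, so these recover the underlying integer eigenvalues to within that precision.)
Verification: the trace of A = -12 equals the sum of eigenvalues -12, and det(A) ≈ -47.9991 matches the eigenvalue product -48.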